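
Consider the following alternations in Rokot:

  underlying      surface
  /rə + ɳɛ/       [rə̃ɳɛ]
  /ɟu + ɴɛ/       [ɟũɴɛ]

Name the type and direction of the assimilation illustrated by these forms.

The vowel /ə/ surfaces as nasalised [ə̃] next to the following nasal /ɳ/ — it has acquired the [+nasal] feature of its neighbour.
Likewise in the remaining data: /u/ → [ũ] before /ɴ/ — each time a vowel is nasalised next to a following nasal.
Because the conditioning nasal is to the right of the vowel that changes, the process is regressive (anticipatory).

regressive nasality assimilation (vowel nasalisation)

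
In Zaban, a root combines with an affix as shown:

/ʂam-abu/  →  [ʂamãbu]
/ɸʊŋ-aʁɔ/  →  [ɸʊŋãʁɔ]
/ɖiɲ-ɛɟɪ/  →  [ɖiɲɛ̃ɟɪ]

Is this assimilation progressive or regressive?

progressive

The vowel /a/ surfaces as nasalised [ã] next to the preceding nasal /m/ — it has acquired the [+nasal] feature of its neighbour.
The other forms show the same pattern: /a/ → [ã] after /ŋ/; /ɛ/ → [ɛ̃] after /ɲ/ — each time a vowel is nasalised next to a preceding nasal.
Because the conditioning nasal is to the left of the vowel that changes, the process is progressive (perseverative).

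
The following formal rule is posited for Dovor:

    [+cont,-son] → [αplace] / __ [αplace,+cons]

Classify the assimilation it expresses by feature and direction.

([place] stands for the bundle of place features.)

The rule copies the place features (abbreviated [place]) from the environment onto the target, so the assimilating feature is place.
Since the environment is written after the underscore, the trigger follows the target; the direction is regressive.

regressive place assimilation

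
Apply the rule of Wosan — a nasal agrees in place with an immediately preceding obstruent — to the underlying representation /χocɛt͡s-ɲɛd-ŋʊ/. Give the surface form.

[χocɛt͡snɛdnʊ]

/ɲ/ is a voiced palatal nasal. The preceding trigger /t͡s/ is alveolar, so /ɲ/ must become alveolar as well.
The voiced alveolar nasal is [n], so /ɲ/ → [n].
At the second juncture, /ŋ/ likewise becomes [n] adjacent to /d/.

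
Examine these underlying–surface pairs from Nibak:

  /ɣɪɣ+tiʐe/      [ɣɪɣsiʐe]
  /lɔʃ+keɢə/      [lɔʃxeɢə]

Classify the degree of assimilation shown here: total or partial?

Comparing underlying and surface forms, /t/ → [s] is the alternation; the neighbouring /ɣ/ is constant.
The change stop → fricative matches the manner of the preceding /ɣ/, identifying this as manner assimilation.
Place and voice are unchanged, so the assimilation is partial, not total.
Checking the remaining alternation: /k/ → [x] after /ʃ/ (stop → fricative, matching a fricative) — only manner changes, and always toward the preceding segment.

partial assimilation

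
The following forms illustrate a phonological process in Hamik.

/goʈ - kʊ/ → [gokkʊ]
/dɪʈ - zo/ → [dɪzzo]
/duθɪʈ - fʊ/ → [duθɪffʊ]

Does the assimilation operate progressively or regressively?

regressive

Comparing underlying and surface forms, /ʈ/ → [k] is the alternation; the neighbouring /k/ is constant.
The output [k] is identical to the trigger /k/ — every feature (place, manner, voicing) has been copied — so this is total assimilation.
The other forms behave the same way: /ʈ/ → [z] before /z/; /ʈ/ → [f] before /f/ — in each case the output is a copy of the following consonant.
The trigger is the following segment, so the direction is regressive (anticipatory).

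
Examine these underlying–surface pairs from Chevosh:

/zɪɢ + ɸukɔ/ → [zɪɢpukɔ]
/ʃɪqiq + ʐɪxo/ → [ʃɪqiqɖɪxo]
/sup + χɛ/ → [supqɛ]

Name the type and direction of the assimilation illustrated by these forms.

Underlying /ɸ/ is realised as [p] next to /ɢ/; /ɢ/ itself does not change.
The change fricative → stop matches the manner of the preceding /ɢ/, identifying this as manner assimilation.
Place and voice are unchanged, so the assimilation is partial, not total.
Checking the remaining alternations: /ʐ/ → [ɖ] after /q/ (fricative → stop, matching a stop); /χ/ → [q] after /p/ (fricative → stop, matching a stop) — only manner changes, and always toward the preceding segment.
Since the segment that changes follows the conditioning segment, the assimilation is progressive.

progressive manner assimilation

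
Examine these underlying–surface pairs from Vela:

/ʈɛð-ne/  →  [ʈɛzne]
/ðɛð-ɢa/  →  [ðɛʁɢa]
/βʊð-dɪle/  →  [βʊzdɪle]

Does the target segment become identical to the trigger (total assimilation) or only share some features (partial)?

partial assimilation

The segment that alternates is /ð/, which surfaces as [z] when adjacent to /n/.
The change dental → alveolar matches the place of the following /n/, identifying this as place assimilation.
Manner and voice are unchanged, so the assimilation is partial, not total.
The same holds elsewhere in the data: /ð/ → [ʁ] before /ɢ/ (dental → uvular, matching uvular); /ð/ → [z] before /d/ (dental → alveolar, matching alveolar) — only place changes, and always toward the following segment.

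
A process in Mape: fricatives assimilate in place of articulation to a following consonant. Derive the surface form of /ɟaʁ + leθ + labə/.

[ɟazleslabə]

The rule targets /ʁ/ (voiced uvular fricative), which sits before the trigger /l/ (alveolar).
Changing only its place to alveolar gives [z] — the voiced alveolar fricative.
The same rule applies at the second boundary: /θ/ → [s] next to /l/.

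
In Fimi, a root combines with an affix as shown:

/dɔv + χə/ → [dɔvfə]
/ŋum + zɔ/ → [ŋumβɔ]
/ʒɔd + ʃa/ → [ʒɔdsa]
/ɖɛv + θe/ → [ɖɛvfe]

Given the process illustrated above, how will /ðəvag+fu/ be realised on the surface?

The data show progressive place assimilation: /χ/ → [f] after /v/; /z/ → [β] after /m/; /ʃ/ → [s] after /d/; /θ/ → [f] after /v/. In each pair only place changes, matching the preceding consonant, while manner and voice stay constant.
The rule targets /f/ (voiceless labiodental fricative), which sits after the trigger /g/ (velar).
A voiceless velar fricative is [x], so the surface segment is [x].

[ðəvagxu]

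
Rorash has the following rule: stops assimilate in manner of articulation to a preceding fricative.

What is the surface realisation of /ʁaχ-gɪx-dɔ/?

[ʁaχɣɪxzɔ]

The rule targets /g/ (voiced velar stop), which sits after the trigger /χ/ (fricative).
Changing only its manner to fricative gives [ɣ] — the voiced velar fricative.
At the second juncture, /d/ likewise becomes [z] adjacent to /x/.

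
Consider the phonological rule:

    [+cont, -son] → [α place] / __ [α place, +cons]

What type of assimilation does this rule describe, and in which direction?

regressive place assimilation

The rule copies the place features (abbreviated [place]) from the environment onto the target, so the assimilating feature is place.
The conditioning segment sits to the right of the focus bar, meaning the trigger follows the segment that changes — regressive assimilation.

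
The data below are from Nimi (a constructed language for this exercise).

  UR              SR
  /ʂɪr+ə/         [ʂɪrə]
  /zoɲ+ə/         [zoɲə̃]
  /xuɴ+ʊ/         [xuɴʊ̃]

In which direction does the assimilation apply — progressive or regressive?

progressive

The vowel /ə/ surfaces as nasalised [ə̃] next to the preceding nasal /ɲ/ — it has acquired the [+nasal] feature of its neighbour.
Likewise in the remaining data: /ʊ/ → [ʊ̃] after /ɴ/ — each time a vowel is nasalised next to a preceding nasal.
No change occurs in [ʂɪrə] because the vowel at the boundary is adjacent to an oral consonant, not a nasal (/ə/ next to /r/).
Because the conditioning nasal is to the left of the vowel that changes, the process is progressive (perseverative).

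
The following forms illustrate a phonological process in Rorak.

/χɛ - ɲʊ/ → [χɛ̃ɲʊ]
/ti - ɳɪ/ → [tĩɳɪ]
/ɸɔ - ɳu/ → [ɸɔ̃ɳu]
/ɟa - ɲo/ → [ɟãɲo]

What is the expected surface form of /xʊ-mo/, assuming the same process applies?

[xʊ̃mo]

The data show regressive nasality assimilation (vowel nasalisation): /ɛ/ → [ɛ̃] before /ɲ/; /i/ → [ĩ] before /ɳ/; /ɔ/ → [ɔ̃] before /ɳ/; /a/ → [ã] before /ɲ/ — a vowel is nasalised by an immediately following nasal consonant.
/ʊ/ sits next to the nasal /m/ and is therefore nasalised to [ʊ̃].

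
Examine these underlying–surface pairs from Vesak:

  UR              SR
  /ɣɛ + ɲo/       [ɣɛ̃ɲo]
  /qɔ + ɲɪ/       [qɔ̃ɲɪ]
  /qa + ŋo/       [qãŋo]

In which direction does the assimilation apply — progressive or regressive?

regressive

The vowel /ɛ/ surfaces as nasalised [ɛ̃] next to the following nasal /ɲ/ — it has acquired the [+nasal] feature of its neighbour.
Likewise in the remaining data: /ɔ/ → [ɔ̃] before /ɲ/; /a/ → [ã] before /ŋ/ — each time a vowel is nasalised next to a following nasal.
Because the conditioning nasal is to the right of the vowel that changes, the process is regressive (anticipatory).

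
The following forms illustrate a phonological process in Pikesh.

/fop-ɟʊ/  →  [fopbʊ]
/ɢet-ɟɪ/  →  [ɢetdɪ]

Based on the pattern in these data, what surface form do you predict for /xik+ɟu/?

The data show progressive place assimilation: /ɟ/ → [b] after /p/; /ɟ/ → [d] after /t/. In each pair only place changes, matching the preceding consonant, while manner and voice stay constant.
The rule targets /ɟ/ (voiced palatal stop), which sits after the trigger /k/ (velar).
Changing only its place to velar gives [g] — the voiced velar stop.

[xikgu]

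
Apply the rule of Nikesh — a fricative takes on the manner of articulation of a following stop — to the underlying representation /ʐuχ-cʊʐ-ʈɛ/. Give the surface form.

/χ/ is a voiceless uvular fricative. The following trigger /c/ is a stop, so /χ/ must become a stop as well.
A voiceless uvular stop is [q], so the surface segment is [q].
The same rule applies at the second boundary: /ʐ/ → [ɖ] next to /ʈ/.

[ʐuqcʊɖʈɛ]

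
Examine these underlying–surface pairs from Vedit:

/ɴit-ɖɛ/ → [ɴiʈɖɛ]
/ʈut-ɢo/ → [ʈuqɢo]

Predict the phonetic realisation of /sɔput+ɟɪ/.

The data show regressive place assimilation: /t/ → [ʈ] before /ɖ/; /t/ → [q] before /ɢ/. In each pair only place changes, matching the following consonant, while manner and voice stay constant.
/t/ is a voiceless alveolar stop. The following trigger /ɟ/ is palatal, so /t/ must become palatal as well.
Changing only its place to palatal gives [c] — the voiceless palatal stop.

[sɔpucɟɪ]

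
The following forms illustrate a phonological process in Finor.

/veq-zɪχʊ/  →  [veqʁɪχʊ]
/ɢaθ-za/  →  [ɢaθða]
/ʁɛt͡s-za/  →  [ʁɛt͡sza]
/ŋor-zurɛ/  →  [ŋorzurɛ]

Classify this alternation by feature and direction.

progressive place assimilation

The segment that alternates is /z/, which surfaces as [ʁ] when adjacent to /q/.
/z/ is alveolar while /q/ is uvular; the output [ʁ] is uvular, matching the trigger — so the feature that spreads is place.
Manner and voice are unchanged, so the assimilation is partial, not total.
The same holds elsewhere in the data: /z/ → [ð] after /θ/ (alveolar → dental, matching dental) — only place changes, and always toward the preceding segment.
No alternation appears in [ʁɛt͡sza], [ŋorzurɛ]: there the adjacent consonants already agree in place (/z/ and /t͡s/ are both alveolar; /z/ and /r/ are both alveolar), so these forms are consistent with the same rule.
Since the segment that changes follows the conditioning segment, the assimilation is progressive.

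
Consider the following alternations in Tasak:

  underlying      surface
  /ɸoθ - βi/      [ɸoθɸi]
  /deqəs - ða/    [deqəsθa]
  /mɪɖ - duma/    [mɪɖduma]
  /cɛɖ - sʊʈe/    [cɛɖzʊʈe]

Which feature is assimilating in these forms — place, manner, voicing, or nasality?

Comparing underlying and surface forms, /β/ → [ɸ] is the alternation; the neighbouring /θ/ is constant.
/β/ is voiced while /θ/ is voiceless; the output [ɸ] is voiceless, matching the trigger — so the feature that spreads is voicing.
Checking the remaining alternations: /ð/ → [θ] after /s/ (voiced → voiceless, matching voiceless); /s/ → [z] after /ɖ/ (voiceless → voiced, matching voiced) — only voicing changes, and always toward the preceding segment.
No alternation appears in [mɪɖduma]: there the adjacent consonants already agree in voicing (/d/ and /ɖ/ are both voiced), so this form is consistent with the same rule.

voicing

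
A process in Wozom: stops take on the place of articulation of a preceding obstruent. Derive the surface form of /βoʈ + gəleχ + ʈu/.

The rule targets /g/ (voiced velar stop), which sits after the trigger /ʈ/ (retroflex).
The voiced retroflex stop is [ɖ], so /g/ → [ɖ].
The same rule applies at the second boundary: /ʈ/ → [q] next to /χ/.

[βoʈɖəleχqu]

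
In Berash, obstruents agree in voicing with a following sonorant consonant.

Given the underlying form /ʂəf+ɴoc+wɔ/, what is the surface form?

[ʂəvɴoɟwɔ]

The rule targets /f/ (voiceless labiodental fricative), which sits before the trigger /ɴ/ (voiced).
The voiced labiodental fricative is [v], so /f/ → [v].
At the second juncture, /c/ likewise becomes [ɟ] adjacent to /w/.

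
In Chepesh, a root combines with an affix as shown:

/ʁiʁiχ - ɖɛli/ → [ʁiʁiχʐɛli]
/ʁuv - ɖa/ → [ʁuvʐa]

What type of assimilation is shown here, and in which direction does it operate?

progressive manner assimilation

Comparing underlying and surface forms, /ɖ/ → [ʐ] is the alternation; the neighbouring /χ/ is constant.
/ɖ/ is a stop while /χ/ is a fricative; the output [ʐ] is a fricative, matching the trigger — so the feature that spreads is manner.
Place and voice are unchanged, so the assimilation is partial, not total.
The other alternating form patterns the same way: /ɖ/ → [ʐ] after /v/ (stop → fricative, matching a fricative) — only manner changes, and always toward the preceding segment.
Since the segment that changes follows the conditioning segment, the assimilation is progressive.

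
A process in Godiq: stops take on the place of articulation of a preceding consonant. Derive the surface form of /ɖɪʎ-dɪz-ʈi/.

[ɖɪʎɟɪzti]

/d/ is a voiced alveolar stop. The preceding trigger /ʎ/ is palatal, so /d/ must become palatal as well.
Changing only its place to palatal gives [ɟ] — the voiced palatal stop.
At the second juncture, /ʈ/ likewise becomes [t] adjacent to /z/.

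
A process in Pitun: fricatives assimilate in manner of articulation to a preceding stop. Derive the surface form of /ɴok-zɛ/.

/z/ is a voiced alveolar fricative. The preceding trigger /k/ is a stop, so /z/ must become a stop as well.
A voiced alveolar stop is [d], so the surface segment is [d].

[ɴokdɛ]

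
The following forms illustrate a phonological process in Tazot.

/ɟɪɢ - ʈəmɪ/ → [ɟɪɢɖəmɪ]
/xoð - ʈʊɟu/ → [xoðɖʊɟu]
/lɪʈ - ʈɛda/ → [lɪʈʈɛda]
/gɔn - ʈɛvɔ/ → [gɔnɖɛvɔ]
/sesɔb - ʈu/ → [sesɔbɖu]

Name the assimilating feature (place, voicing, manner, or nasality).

voicing

Comparing underlying and surface forms, /ʈ/ → [ɖ] is the alternation; the neighbouring /ɢ/ is constant.
The change voiceless → voiced matches the voicing of the preceding /ɢ/, identifying this as voicing assimilation.
Checking the remaining alternations: /ʈ/ → [ɖ] after /ð/ (voiceless → voiced, matching voiced); /ʈ/ → [ɖ] after /n/ (voiceless → voiced, matching voiced); /ʈ/ → [ɖ] after /b/ (voiceless → voiced, matching voiced) — only voicing changes, and always toward the preceding segment.
No alternation appears in [lɪʈʈɛda]: there the adjacent consonants already agree in voicing (/ʈ/ and /ʈ/ are both voiceless), so this form is consistent with the same rule.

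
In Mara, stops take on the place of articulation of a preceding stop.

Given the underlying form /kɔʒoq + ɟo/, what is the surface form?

/ɟ/ is a voiced palatal stop. The preceding trigger /q/ is uvular, so /ɟ/ must become uvular as well.
A voiced uvular stop is [ɢ], so the surface segment is [ɢ].

[kɔʒoqɢo]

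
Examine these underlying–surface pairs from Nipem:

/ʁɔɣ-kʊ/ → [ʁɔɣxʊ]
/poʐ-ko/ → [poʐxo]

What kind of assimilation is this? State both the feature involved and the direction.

progressive manner assimilation

Underlying /k/ is realised as [x] next to /ɣ/; /ɣ/ itself does not change.
The change stop → fricative matches the manner of the preceding /ɣ/, identifying this as manner assimilation.
Place and voice are unchanged, so the assimilation is partial, not total.
The other alternating form patterns the same way: /k/ → [x] after /ʐ/ (stop → fricative, matching a fricative) — only manner changes, and always toward the preceding segment.
The trigger is the preceding segment, so the direction is progressive (perseverative).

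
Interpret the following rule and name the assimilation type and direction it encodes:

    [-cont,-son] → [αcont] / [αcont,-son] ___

progressive manner assimilation

The shared variable α links the value of [cont] on the target to that of the neighbouring obstruent. [cont] distinguishes stops from fricatives — a manner-of-articulation feature — so this is manner assimilation.
Since the environment is written before the underscore, the trigger precedes the target; the direction is progressive.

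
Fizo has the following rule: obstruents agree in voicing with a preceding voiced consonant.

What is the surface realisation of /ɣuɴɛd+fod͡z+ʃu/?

[ɣuɴɛdvod͡zʒu]

/f/ is a voiceless labiodental fricative. The preceding trigger /d/ is voiced, so /f/ must become voiced as well.
A voiced labiodental fricative is [v], so the surface segment is [v].
The same rule applies at the second boundary: /ʃ/ → [ʒ] next to /d͡z/.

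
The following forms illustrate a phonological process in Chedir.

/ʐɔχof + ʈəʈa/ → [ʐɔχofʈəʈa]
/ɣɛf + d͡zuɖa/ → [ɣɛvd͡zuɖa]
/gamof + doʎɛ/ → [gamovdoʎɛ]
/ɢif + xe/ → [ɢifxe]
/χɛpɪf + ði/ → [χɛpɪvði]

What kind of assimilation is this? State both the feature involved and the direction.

Comparing underlying and surface forms, /f/ → [v] is the alternation; the neighbouring /d͡z/ is constant.
/f/ is voiceless while /d͡z/ is voiced; the output [v] is voiced, matching the trigger — so the feature that spreads is voicing.
Place and manner are unchanged, so the assimilation is partial, not total.
The other alternating forms pattern the same way: /f/ → [v] before /d/ (voiceless → voiced, matching voiced); /f/ → [v] before /ð/ (voiceless → voiced, matching voiced) — only voicing changes, and always toward the following segment.
Nothing changes in [ʐɔχofʈəʈa], [ɢifxe]: there the adjacent consonants already agree in voicing (/f/ and /ʈ/ are both voiceless; /f/ and /x/ are both voiceless), so these forms are consistent with the same rule.
Since the segment that changes precedes the conditioning segment, the assimilation is regressive.

regressive voicing assimilation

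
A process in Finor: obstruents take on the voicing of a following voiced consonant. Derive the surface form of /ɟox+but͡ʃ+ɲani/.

/x/ is a voiceless velar fricative. The following trigger /b/ is voiced, so /x/ must become voiced as well.
Changing only its voicing to voiced gives [ɣ] — the voiced velar fricative.
The same rule applies at the second boundary: /t͡ʃ/ → [d͡ʒ] next to /ɲ/.

[ɟoɣbud͡ʒɲani]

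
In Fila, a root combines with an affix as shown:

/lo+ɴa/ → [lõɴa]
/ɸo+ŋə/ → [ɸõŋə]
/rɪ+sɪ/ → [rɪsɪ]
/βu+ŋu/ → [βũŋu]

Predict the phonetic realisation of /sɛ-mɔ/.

[sɛ̃mɔ]

The data show regressive nasality assimilation (vowel nasalisation): /o/ → [õ] before /ɴ/; /o/ → [õ] before /ŋ/; /u/ → [ũ] before /ŋ/ — a vowel is nasalised by an immediately following nasal consonant.
No change occurs in [rɪsɪ] because the vowel at the boundary is adjacent to an oral consonant, not a nasal (/ɪ/ next to /s/).
/ɛ/ sits next to the nasal /m/ and is therefore nasalised to [ɛ̃].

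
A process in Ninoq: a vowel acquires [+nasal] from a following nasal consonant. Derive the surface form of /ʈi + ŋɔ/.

[ʈĩŋɔ]

The vowel /i/ is adjacent to the following nasal /ŋ/, so it acquires [+nasal] and surfaces as [ĩ].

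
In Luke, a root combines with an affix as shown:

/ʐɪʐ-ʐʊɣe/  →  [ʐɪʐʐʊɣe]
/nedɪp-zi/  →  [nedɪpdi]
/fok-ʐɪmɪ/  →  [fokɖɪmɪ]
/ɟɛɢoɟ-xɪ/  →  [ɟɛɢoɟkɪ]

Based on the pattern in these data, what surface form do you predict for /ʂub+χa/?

[ʂubqa]

The data show progressive manner assimilation: /z/ → [d] after /p/; /ʐ/ → [ɖ] after /k/; /x/ → [k] after /ɟ/. In each pair only manner changes, matching the preceding consonant, while place and voice stay constant.
No alternation appears in [ʐɪʐʐʊɣe]: there the adjacent consonants already agree in manner (/ʐ/ and /ʐ/ are both fricatives), so this form is consistent with the same rule.
The rule targets /χ/ (voiceless uvular fricative), which sits after the trigger /b/ (stop).
The voiceless uvular stop is [q], so /χ/ → [q].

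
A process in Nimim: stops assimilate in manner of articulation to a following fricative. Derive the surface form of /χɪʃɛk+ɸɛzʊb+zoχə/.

[χɪʃɛxɸɛzʊβzoχə]

/k/ is a voiceless velar stop. The following trigger /ɸ/ is a fricative, so /k/ must become a fricative as well.
Changing only its manner to fricative gives [x] — the voiceless velar fricative.
At the second juncture, /b/ likewise becomes [β] adjacent to /z/.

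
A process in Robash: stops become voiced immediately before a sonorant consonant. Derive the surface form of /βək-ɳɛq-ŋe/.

[βəgɳɛɢŋe]

/k/ is a voiceless velar stop. The following trigger /ɳ/ is voiced, so /k/ must become voiced as well.
A voiced velar stop is [g], so the surface segment is [g].
At the second juncture, /q/ likewise becomes [ɢ] adjacent to /ŋ/.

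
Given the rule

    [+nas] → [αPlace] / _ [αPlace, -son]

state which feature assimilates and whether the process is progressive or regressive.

regressive place assimilation

The rule copies the place features (abbreviated [Place]) from the environment onto the target, so the assimilating feature is place.
The conditioning segment sits to the right of the focus bar, meaning the trigger follows the segment that changes — regressive assimilation.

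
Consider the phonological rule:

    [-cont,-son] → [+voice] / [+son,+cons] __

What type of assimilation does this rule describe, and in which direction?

progressive voicing assimilation

The structural change is [+voice], and the conditioning segment [+son,+cons] (a sonorant consonant) is itself voiced, so the target comes to share the voicing of its neighbour — voicing assimilation.
Since the environment is written before the underscore, the trigger precedes the target; the direction is progressive.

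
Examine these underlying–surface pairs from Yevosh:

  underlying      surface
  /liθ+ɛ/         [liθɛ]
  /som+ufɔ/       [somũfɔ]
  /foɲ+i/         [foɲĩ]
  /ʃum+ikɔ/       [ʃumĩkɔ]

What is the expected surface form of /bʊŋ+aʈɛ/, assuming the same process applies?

[bʊŋãʈɛ]

The data show progressive nasality assimilation (vowel nasalisation): /u/ → [ũ] after /m/; /i/ → [ĩ] after /ɲ/; /i/ → [ĩ] after /m/ — a vowel is nasalised by an immediately preceding nasal consonant.
No change occurs in [liθɛ] because the vowel at the boundary is adjacent to an oral consonant, not a nasal (/ɛ/ next to /θ/).
The vowel /a/ is adjacent to the preceding nasal /ŋ/, so it acquires [+nasal] and surfaces as [ã].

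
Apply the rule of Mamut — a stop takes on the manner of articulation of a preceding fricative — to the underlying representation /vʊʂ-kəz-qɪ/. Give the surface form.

[vʊʂxəzχɪ]

/k/ is a voiceless velar stop. The preceding trigger /ʂ/ is a fricative, so /k/ must become a fricative as well.
A voiceless velar fricative is [x], so the surface segment is [x].
The same rule applies at the second boundary: /q/ → [χ] next to /z/.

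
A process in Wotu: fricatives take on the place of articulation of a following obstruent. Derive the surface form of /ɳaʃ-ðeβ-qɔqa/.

[ɳaθðeʁqɔqa]

/ʃ/ is a voiceless postalveolar fricative. The following trigger /ð/ is dental, so /ʃ/ must become dental as well.
The voiceless dental fricative is [θ], so /ʃ/ → [θ].
The same rule applies at the second boundary: /β/ → [ʁ] next to /q/.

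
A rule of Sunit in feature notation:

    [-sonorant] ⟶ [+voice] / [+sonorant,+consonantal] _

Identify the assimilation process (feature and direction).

progressive voicing assimilation

The structural change is [+voice], and the conditioning segment [+sonorant,+consonantal] (a sonorant consonant) is itself voiced, so the target comes to share the voicing of its neighbour — voicing assimilation.
Since the environment is written before the underscore, the trigger precedes the target; the direction is progressive.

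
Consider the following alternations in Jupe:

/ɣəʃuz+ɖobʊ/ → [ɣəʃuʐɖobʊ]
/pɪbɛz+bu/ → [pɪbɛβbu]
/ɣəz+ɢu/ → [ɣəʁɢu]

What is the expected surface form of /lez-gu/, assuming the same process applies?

The data show regressive place assimilation: /z/ → [ʐ] before /ɖ/; /z/ → [β] before /b/; /z/ → [ʁ] before /ɢ/. In each pair only place changes, matching the following consonant, while manner and voice stay constant.
/z/ is a voiced alveolar fricative. The following trigger /g/ is velar, so /z/ must become velar as well.
Changing only its place to velar gives [ɣ] — the voiced velar fricative.

[leɣgu]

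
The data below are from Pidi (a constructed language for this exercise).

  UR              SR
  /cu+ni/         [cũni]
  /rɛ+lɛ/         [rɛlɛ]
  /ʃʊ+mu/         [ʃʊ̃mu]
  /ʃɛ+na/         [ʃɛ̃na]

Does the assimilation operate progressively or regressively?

regressive

The vowel /u/ surfaces as nasalised [ũ] next to the following nasal /n/ — it has acquired the [+nasal] feature of its neighbour.
Likewise in the remaining data: /ʊ/ → [ʊ̃] before /m/; /ɛ/ → [ɛ̃] before /n/ — each time a vowel is nasalised next to a following nasal.
No change occurs in [rɛlɛ] because the vowel at the boundary is adjacent to an oral consonant, not a nasal (/ɛ/ next to /l/).
Because the conditioning nasal is to the right of the vowel that changes, the process is regressive (anticipatory).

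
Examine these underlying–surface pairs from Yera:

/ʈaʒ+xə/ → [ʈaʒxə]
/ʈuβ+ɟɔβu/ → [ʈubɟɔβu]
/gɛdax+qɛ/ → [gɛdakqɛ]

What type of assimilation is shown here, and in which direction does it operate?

regressive manner assimilation

The segment that alternates is /β/, which surfaces as [b] when adjacent to /ɟ/.
The change fricative → stop matches the manner of the following /ɟ/, identifying this as manner assimilation.
Place and voice are unchanged, so the assimilation is partial, not total.
The other alternating form patterns the same way: /x/ → [k] before /q/ (fricative → stop, matching a stop) — only manner changes, and always toward the following segment.
No alternation appears in [ʈaʒxə]: there the adjacent consonants already agree in manner (/ʒ/ and /x/ are both fricatives), so this form is consistent with the same rule.
The trigger is the following segment, so the direction is regressive (anticipatory).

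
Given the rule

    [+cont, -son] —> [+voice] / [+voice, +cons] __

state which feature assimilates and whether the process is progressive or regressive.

progressive voicing assimilation

The target ([+cont, -son], fricatives) acquires [+voice] next to a voiced consonant ([+voice, +cons]) — it takes on the voicing of its neighbour, so the feature that spreads is voicing.
The conditioning segment sits to the left of the focus bar, meaning the trigger precedes the segment that changes — progressive assimilation.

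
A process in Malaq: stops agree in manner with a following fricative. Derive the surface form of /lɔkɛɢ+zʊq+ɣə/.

[lɔkɛʁzʊχɣə]

The rule targets /ɢ/ (voiced uvular stop), which sits before the trigger /z/ (fricative).
The voiced uvular fricative is [ʁ], so /ɢ/ → [ʁ].
At the second juncture, /q/ likewise becomes [χ] adjacent to /ɣ/.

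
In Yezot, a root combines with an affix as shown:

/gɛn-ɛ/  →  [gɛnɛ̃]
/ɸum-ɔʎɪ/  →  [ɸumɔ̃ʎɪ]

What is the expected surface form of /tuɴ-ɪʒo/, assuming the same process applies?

[tuɴɪ̃ʒo]

The data show progressive nasality assimilation (vowel nasalisation): /ɛ/ → [ɛ̃] after /n/; /ɔ/ → [ɔ̃] after /m/ — a vowel is nasalised by an immediately preceding nasal consonant.
The vowel /ɪ/ is adjacent to the preceding nasal /ɴ/, so it acquires [+nasal] and surfaces as [ɪ̃].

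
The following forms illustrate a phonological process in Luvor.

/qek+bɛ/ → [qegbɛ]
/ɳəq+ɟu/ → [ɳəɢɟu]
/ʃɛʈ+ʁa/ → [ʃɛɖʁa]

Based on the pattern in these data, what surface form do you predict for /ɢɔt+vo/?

The data show regressive voicing assimilation: /k/ → [g] before /b/; /q/ → [ɢ] before /ɟ/; /ʈ/ → [ɖ] before /ʁ/. In each pair only voicing changes, matching the following consonant, while place and manner stay constant.
/t/ is a voiceless alveolar stop. The following trigger /v/ is voiced, so /t/ must become voiced as well.
Changing only its voicing to voiced gives [d] — the voiced alveolar stop.

[ɢɔdvo]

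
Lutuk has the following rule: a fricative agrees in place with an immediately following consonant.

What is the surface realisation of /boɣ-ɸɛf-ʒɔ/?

[boβɸɛʃʒɔ]

/ɣ/ is a voiced velar fricative. The following trigger /ɸ/ is bilabial, so /ɣ/ must become bilabial as well.
A voiced bilabial fricative is [β], so the surface segment is [β].
The same rule applies at the second boundary: /f/ → [ʃ] next to /ʒ/.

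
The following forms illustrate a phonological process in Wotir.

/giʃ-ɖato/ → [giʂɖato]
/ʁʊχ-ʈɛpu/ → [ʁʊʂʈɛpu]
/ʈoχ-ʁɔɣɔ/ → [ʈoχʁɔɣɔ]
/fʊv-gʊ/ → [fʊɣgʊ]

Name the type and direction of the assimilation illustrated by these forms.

regressive place assimilation

Comparing underlying and surface forms, /ʃ/ → [ʂ] is the alternation; the neighbouring /ɖ/ is constant.
/ʃ/ is postalveolar while /ɖ/ is retroflex; the output [ʂ] is retroflex, matching the trigger — so the feature that spreads is place.
Manner and voice are unchanged, so the assimilation is partial, not total.
The other alternating forms pattern the same way: /χ/ → [ʂ] before /ʈ/ (uvular → retroflex, matching retroflex); /v/ → [ɣ] before /g/ (labiodental → velar, matching velar) — only place changes, and always toward the following segment.
Nothing changes in [ʈoχʁɔɣɔ]: there the adjacent consonants already agree in place (/χ/ and /ʁ/ are both uvular), so this form is consistent with the same rule.
Since the segment that changes precedes the conditioning segment, the assimilation is regressive.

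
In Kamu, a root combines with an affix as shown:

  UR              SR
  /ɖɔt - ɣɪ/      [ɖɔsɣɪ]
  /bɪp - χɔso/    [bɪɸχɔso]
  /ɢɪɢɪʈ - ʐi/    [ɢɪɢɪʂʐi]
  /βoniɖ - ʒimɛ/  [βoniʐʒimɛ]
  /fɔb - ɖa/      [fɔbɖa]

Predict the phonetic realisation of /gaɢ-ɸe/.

The data show regressive manner assimilation: /t/ → [s] before /ɣ/; /p/ → [ɸ] before /χ/; /ʈ/ → [ʂ] before /ʐ/; /ɖ/ → [ʐ] before /ʒ/. In each pair only manner changes, matching the following consonant, while place and voice stay constant.
No alternation appears in [fɔbɖa]: there the adjacent consonants already agree in manner (/b/ and /ɖ/ are both stops), so this form is consistent with the same rule.
The rule targets /ɢ/ (voiced uvular stop), which sits before the trigger /ɸ/ (fricative).
The voiced uvular fricative is [ʁ], so /ɢ/ → [ʁ].

[gaʁɸe]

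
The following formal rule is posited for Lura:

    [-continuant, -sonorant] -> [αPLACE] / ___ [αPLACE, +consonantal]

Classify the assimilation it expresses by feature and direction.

regressive place assimilation

The rule copies the place features (abbreviated [PLACE]) from the environment onto the target, so the assimilating feature is place.
The conditioning segment sits to the right of the focus bar, meaning the trigger follows the segment that changes — regressive assimilation.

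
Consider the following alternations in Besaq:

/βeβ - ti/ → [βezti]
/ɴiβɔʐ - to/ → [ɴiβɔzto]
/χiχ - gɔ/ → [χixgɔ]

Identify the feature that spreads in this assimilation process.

place

Comparing underlying and surface forms, /β/ → [z] is the alternation; the neighbouring /t/ is constant.
/β/ is bilabial while /t/ is alveolar; the output [z] is alveolar, matching the trigger — so the feature that spreads is place.
The same holds elsewhere in the data: /ʐ/ → [z] before /t/ (retroflex → alveolar, matching alveolar); /χ/ → [x] before /g/ (uvular → velar, matching velar) — only place changes, and always toward the following segment.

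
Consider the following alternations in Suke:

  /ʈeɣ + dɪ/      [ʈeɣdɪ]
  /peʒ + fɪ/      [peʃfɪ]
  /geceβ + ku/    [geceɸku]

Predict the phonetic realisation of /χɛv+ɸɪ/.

The data show regressive voicing assimilation: /ʒ/ → [ʃ] before /f/; /β/ → [ɸ] before /k/. In each pair only voicing changes, matching the following consonant, while place and manner stay constant.
Nothing changes in [ʈeɣdɪ]: there the adjacent consonants already agree in voicing (/ɣ/ and /d/ are both voiced), so this form is consistent with the same rule.
The rule targets /v/ (voiced labiodental fricative), which sits before the trigger /ɸ/ (voiceless).
Changing only its voicing to voiceless gives [f] — the voiceless labiodental fricative.

[χɛfɸɪ]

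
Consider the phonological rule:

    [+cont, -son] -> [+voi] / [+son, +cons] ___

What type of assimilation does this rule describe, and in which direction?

The target ([+cont, -son], fricatives) acquires [+voi] next to a sonorant consonant ([+son, +cons]) — it takes on the voicing of its neighbour, so the feature that spreads is voicing.
The conditioning segment sits to the left of the focus bar, meaning the trigger precedes the segment that changes — progressive assimilation.

progressive voicing assimilation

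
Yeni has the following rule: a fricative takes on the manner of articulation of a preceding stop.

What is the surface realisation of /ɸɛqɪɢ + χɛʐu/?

[ɸɛqɪɢqɛʐu]

/χ/ is a voiceless uvular fricative. The preceding trigger /ɢ/ is a stop, so /χ/ must become a stop as well.
The voiceless uvular stop is [q], so /χ/ → [q].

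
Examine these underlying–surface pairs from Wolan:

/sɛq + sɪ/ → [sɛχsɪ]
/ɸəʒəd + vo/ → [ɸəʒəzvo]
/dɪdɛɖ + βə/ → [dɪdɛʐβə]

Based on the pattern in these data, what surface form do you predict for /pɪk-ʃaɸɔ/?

[pɪxʃaɸɔ]

The data show regressive manner assimilation: /q/ → [χ] before /s/; /d/ → [z] before /v/; /ɖ/ → [ʐ] before /β/. In each pair only manner changes, matching the following consonant, while place and voice stay constant.
The rule targets /k/ (voiceless velar stop), which sits before the trigger /ʃ/ (fricative).
Changing only its manner to fricative gives [x] — the voiceless velar fricative.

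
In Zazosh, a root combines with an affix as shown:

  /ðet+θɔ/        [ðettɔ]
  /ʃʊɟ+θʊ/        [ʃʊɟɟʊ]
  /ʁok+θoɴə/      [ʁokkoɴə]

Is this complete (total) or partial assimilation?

total assimilation

Underlying /θ/ is realised as [t] next to /t/; /t/ itself does not change.
The output [t] is identical to the trigger /t/ — every feature (place, manner, voicing) has been copied — so this is total assimilation.
The remaining alternations confirm this: /θ/ → [ɟ] after /ɟ/; /θ/ → [k] after /k/ — in each case the output is a copy of the preceding consonant.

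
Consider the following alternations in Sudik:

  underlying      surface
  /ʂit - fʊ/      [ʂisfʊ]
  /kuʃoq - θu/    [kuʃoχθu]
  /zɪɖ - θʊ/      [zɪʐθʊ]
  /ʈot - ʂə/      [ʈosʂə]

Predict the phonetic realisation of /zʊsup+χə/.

[zʊsuɸχə]

The data show regressive manner assimilation: /t/ → [s] before /f/; /q/ → [χ] before /θ/; /ɖ/ → [ʐ] before /θ/; /t/ → [s] before /ʂ/. In each pair only manner changes, matching the following consonant, while place and voice stay constant.
The rule targets /p/ (voiceless bilabial stop), which sits before the trigger /χ/ (fricative).
The voiceless bilabial fricative is [ɸ], so /p/ → [ɸ].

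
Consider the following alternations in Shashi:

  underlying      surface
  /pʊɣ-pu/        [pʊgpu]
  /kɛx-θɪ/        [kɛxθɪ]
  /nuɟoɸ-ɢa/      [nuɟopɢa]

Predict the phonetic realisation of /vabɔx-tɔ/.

The data show regressive manner assimilation: /ɣ/ → [g] before /p/; /ɸ/ → [p] before /ɢ/. In each pair only manner changes, matching the following consonant, while place and voice stay constant.
No alternation appears in [kɛxθɪ]: there the adjacent consonants already agree in manner (/x/ and /θ/ are both fricatives), so this form is consistent with the same rule.
The rule targets /x/ (voiceless velar fricative), which sits before the trigger /t/ (stop).
A voiceless velar stop is [k], so the surface segment is [k].

[vabɔktɔ]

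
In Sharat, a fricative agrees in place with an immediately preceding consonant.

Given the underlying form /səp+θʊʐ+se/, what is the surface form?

[səpɸʊʐʂe]

The rule targets /θ/ (voiceless dental fricative), which sits after the trigger /p/ (bilabial).
Changing only its place to bilabial gives [ɸ] — the voiceless bilabial fricative.
At the second juncture, /s/ likewise becomes [ʂ] adjacent to /ʐ/.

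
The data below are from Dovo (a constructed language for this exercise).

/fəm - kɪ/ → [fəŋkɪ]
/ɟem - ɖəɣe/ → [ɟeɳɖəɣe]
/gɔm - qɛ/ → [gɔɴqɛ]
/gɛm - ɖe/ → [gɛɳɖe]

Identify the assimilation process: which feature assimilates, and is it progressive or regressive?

regressive place assimilation

Underlying /m/ is realised as [ŋ] next to /k/; /k/ itself does not change.
The change bilabial → velar matches the place of the following /k/, identifying this as place assimilation.
Manner and voice are unchanged, so the assimilation is partial, not total.
The other alternating forms pattern the same way: /m/ → [ɳ] before /ɖ/ (bilabial → retroflex, matching retroflex); /m/ → [ɴ] before /q/ (bilabial → uvular, matching uvular) — only place changes, and always toward the following segment.
Since the segment that changes precedes the conditioning segment, the assimilation is regressive.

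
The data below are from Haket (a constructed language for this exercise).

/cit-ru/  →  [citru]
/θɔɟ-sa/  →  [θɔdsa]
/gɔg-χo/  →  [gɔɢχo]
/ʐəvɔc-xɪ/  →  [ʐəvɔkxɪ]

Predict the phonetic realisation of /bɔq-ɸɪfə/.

[bɔpɸɪfə]

The data show regressive place assimilation: /ɟ/ → [d] before /s/; /g/ → [ɢ] before /χ/; /c/ → [k] before /x/. In each pair only place changes, matching the following consonant, while manner and voice stay constant.
Nothing changes in [citru]: there the adjacent consonants already agree in place (/t/ and /r/ are both alveolar), so this form is consistent with the same rule.
/q/ is a voiceless uvular stop. The following trigger /ɸ/ is bilabial, so /q/ must become bilabial as well.
The voiceless bilabial stop is [p], so /q/ → [p].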